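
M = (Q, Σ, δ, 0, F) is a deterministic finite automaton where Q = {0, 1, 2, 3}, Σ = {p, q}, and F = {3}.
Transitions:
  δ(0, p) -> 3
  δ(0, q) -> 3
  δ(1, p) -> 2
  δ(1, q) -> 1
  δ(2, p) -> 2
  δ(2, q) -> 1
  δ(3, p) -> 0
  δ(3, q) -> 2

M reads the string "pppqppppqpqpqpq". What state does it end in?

0 --p--> 3
3 --p--> 0
0 --p--> 3
3 --q--> 2
2 --p--> 2
2 --p--> 2
2 --p--> 2
2 --p--> 2
2 --q--> 1
1 --p--> 2
2 --q--> 1
1 --p--> 2
2 --q--> 1
1 --p--> 2
2 --q--> 1

1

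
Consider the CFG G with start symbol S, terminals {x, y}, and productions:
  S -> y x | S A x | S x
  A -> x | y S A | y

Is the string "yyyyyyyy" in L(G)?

no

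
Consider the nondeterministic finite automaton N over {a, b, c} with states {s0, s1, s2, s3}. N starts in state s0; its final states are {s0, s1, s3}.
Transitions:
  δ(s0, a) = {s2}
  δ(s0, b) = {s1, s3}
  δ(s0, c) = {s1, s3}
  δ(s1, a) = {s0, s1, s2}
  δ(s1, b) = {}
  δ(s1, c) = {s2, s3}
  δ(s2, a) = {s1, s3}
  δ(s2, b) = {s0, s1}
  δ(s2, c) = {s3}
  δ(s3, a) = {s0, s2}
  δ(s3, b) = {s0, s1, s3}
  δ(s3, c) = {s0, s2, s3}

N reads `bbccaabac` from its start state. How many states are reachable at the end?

Start: {s0}
read b: {s1, s3}
read b: {s0, s1, s3}
read c: {s0, s1, s2, s3}
read c: {s0, s1, s2, s3}
read a: {s0, s1, s2, s3}
read a: {s0, s1, s2, s3}
read b: {s0, s1, s3}
read a: {s0, s1, s2}
read c: {s1, s2, s3}
Final reachable set {s1, s2, s3} has 3 states.

3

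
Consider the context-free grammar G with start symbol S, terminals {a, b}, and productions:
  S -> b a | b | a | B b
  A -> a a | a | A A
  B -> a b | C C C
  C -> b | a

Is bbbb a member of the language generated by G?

yes

S ⇒ Bb ⇒ CCCb ⇒ bCCb ⇒ bbCb ⇒ bbbb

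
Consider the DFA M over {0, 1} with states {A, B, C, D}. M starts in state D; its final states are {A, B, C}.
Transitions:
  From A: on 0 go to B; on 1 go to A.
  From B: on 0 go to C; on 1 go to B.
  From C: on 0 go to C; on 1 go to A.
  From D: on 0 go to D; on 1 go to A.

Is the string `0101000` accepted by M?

D --0--> D
D --1--> A
A --0--> B
B --1--> B
B --0--> C
C --0--> C
C --0--> C
End in state C, which is an accepting state.

accepted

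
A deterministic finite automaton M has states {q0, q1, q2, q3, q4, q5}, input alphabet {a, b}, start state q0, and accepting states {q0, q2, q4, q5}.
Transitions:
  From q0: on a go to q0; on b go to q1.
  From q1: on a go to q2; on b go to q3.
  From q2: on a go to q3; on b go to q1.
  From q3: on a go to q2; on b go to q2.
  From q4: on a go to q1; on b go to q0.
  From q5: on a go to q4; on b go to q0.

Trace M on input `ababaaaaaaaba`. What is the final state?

q0 --a--> q0
q0 --b--> q1
q1 --a--> q2
q2 --b--> q1
q1 --a--> q2
q2 --a--> q3
q3 --a--> q2
q2 --a--> q3
q3 --a--> q2
q2 --a--> q3
q3 --a--> q2
q2 --b--> q1
q1 --a--> q2

q2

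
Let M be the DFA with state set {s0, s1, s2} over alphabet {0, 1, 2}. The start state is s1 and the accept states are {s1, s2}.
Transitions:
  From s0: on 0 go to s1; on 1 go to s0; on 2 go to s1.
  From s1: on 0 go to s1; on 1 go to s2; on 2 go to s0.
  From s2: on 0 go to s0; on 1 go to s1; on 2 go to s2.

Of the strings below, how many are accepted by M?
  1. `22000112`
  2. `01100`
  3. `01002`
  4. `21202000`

`22000112`: rejected
`01100`: accepted
`01002`: rejected
`21202000`: accepted

2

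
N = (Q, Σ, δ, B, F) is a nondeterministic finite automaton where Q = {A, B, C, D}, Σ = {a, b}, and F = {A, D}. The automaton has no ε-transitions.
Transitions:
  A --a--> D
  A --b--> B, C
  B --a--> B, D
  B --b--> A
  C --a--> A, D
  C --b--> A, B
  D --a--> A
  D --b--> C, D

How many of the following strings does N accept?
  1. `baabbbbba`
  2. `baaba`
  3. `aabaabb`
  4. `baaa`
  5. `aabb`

5

`baabbbbba`: accepted
`baaba`: accepted
`aabaabb`: accepted
`baaa`: accepted
`aabb`: accepted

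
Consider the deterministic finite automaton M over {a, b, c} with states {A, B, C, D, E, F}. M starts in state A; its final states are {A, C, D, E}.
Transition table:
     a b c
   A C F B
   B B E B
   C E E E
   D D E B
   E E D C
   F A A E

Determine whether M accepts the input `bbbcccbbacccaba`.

A --b--> F
F --b--> A
A --b--> F
F --c--> E
E --c--> C
C --c--> E
E --b--> D
D --b--> E
E --a--> E
E --c--> C
C --c--> E
E --c--> C
C --a--> E
E --b--> D
D --a--> D
End in state D, which is an accepting state.

accepted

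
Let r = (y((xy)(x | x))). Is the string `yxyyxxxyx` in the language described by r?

no

No split of yxyyxxxyx into u·v has y matching u and ((xy)(x|x)) matching v.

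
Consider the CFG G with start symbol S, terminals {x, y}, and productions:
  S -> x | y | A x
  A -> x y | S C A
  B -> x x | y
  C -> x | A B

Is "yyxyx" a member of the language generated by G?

no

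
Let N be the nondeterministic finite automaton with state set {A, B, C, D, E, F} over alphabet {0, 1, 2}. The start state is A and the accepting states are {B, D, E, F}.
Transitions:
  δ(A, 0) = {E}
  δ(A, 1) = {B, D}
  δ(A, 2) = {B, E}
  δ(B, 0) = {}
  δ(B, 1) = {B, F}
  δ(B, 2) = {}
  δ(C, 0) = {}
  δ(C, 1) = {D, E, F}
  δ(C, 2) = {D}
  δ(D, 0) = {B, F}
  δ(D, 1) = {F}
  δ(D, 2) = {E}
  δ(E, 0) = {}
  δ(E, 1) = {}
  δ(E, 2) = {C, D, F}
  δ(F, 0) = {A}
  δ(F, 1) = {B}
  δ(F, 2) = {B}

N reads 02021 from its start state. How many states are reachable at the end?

Start: {A}
read 0: {E}
read 2: {C, D, F}
read 0: {A, B, F}
read 2: {B, E}
read 1: {B, F}
Final reachable set {B, F} has 2 states.

2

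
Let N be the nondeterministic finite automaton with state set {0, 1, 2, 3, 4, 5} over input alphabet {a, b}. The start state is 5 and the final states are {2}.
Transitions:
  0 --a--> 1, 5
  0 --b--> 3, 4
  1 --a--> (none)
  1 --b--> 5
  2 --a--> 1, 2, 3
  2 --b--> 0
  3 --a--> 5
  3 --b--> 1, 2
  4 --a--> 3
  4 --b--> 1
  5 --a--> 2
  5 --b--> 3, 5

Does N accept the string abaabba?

Start: {5}
read a: {2}
read b: {0}
read a: {1, 5}
read a: {2}
read b: {0}
read b: {3, 4}
read a: {3, 5}
Reachable ∩ accepting = {} — empty.

rejected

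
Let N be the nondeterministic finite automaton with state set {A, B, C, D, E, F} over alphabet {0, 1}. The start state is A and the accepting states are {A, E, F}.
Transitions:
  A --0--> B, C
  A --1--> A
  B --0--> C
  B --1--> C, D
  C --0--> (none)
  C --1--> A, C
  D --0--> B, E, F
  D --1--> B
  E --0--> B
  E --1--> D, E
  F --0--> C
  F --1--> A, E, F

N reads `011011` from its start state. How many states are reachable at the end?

Start: {A}
read 0: {B, C}
read 1: {A, C, D}
read 1: {A, B, C}
read 0: {B, C}
read 1: {A, C, D}
read 1: {A, B, C}
Final reachable set {A, B, C} has 3 states.

3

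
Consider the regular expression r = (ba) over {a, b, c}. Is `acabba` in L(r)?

no

No split of acabba into u·v has b matching u and a matching v.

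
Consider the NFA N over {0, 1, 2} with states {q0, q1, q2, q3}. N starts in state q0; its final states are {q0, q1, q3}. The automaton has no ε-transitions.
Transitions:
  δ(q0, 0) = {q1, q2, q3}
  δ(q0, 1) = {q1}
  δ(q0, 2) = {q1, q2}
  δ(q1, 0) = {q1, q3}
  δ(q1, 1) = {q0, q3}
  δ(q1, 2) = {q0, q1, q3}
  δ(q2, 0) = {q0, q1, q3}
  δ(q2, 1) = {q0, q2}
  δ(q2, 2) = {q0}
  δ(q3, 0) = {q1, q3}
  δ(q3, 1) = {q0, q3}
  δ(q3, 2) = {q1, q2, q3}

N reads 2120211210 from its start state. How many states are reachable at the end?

4

Start: {q0}
read 2: {q1, q2}
read 1: {q0, q2, q3}
read 2: {q0, q1, q2, q3}
read 0: {q0, q1, q2, q3}
read 2: {q0, q1, q2, q3}
read 1: {q0, q1, q2, q3}
read 1: {q0, q1, q2, q3}
read 2: {q0, q1, q2, q3}
read 1: {q0, q1, q2, q3}
read 0: {q0, q1, q2, q3}
Final reachable set {q0, q1, q2, q3} has 4 states.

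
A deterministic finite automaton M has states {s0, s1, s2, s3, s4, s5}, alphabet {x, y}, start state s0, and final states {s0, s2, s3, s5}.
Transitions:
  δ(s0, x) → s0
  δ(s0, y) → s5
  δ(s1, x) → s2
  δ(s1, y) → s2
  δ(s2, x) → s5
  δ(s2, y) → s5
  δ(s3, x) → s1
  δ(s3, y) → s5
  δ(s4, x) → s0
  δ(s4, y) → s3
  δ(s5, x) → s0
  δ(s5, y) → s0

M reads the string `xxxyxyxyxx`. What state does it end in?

s0 --x--> s0
s0 --x--> s0
s0 --x--> s0
s0 --y--> s5
s5 --x--> s0
s0 --y--> s5
s5 --x--> s0
s0 --y--> s5
s5 --x--> s0
s0 --x--> s0

s0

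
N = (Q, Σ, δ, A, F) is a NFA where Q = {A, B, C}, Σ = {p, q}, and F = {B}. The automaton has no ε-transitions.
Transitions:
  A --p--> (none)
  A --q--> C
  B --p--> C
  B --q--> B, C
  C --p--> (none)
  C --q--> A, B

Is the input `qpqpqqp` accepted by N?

Start: {A}
read q: {C}
read p: {}
The reachable set is empty and stays empty for the remaining 5 symbols.
Reachable ∩ accepting = {} — empty.

rejected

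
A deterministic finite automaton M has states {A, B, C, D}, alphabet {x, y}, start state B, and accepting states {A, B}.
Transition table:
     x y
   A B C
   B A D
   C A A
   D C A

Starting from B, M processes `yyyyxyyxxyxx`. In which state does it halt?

B

B --y--> D
D --y--> A
A --y--> C
C --y--> A
A --x--> B
B --y--> D
D --y--> A
A --x--> B
B --x--> A
A --y--> C
C --x--> A
A --x--> B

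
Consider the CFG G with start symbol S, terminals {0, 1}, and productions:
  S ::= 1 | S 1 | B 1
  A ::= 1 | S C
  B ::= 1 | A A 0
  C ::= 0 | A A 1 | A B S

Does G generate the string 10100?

no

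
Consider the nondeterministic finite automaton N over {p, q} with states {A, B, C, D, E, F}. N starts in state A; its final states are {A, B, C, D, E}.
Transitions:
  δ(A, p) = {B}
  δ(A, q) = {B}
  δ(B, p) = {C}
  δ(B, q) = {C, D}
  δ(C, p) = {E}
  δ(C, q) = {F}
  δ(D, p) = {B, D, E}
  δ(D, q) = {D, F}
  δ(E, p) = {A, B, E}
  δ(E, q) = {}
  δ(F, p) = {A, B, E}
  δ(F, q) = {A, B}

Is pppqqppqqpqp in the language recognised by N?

rejected

Start: {A}
read p: {B}
read p: {C}
read p: {E}
read q: {}
The reachable set is empty and stays empty for the remaining 8 symbols.
Reachable ∩ accepting = {} — empty.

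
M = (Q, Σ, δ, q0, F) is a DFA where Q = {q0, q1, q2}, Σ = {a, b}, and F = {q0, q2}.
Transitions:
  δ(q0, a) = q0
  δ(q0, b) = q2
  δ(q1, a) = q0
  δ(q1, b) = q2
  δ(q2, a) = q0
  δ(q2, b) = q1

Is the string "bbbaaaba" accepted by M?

accepted

q0 --b--> q2
q2 --b--> q1
q1 --b--> q2
q2 --a--> q0
q0 --a--> q0
q0 --a--> q0
q0 --b--> q2
q2 --a--> q0
End in state q0, which is an accepting state.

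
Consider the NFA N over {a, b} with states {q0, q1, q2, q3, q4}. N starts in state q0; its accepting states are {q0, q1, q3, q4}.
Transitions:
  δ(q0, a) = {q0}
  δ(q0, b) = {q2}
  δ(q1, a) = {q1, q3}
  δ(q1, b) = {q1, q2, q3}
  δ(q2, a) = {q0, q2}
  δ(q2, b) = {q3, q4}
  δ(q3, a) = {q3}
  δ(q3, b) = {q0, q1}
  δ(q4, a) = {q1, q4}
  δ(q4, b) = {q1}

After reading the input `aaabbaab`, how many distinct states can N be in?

4

Start: {q0}
read a: {q0}
read a: {q0}
read a: {q0}
read b: {q2}
read b: {q3, q4}
read a: {q1, q3, q4}
read a: {q1, q3, q4}
read b: {q0, q1, q2, q3}
Final reachable set {q0, q1, q2, q3} has 4 states.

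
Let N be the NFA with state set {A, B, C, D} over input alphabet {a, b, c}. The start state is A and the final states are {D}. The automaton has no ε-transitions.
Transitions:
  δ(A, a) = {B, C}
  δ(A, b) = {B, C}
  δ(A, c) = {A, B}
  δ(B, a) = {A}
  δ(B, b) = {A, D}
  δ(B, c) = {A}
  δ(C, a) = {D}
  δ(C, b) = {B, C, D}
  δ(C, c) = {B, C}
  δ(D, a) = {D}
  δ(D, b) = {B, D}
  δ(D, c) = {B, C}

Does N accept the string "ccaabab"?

accepted

Start: {A}
read c: {A, B}
read c: {A, B}
read a: {A, B, C}
read a: {A, B, C, D}
read b: {A, B, C, D}
read a: {A, B, C, D}
read b: {A, B, C, D}
Reachable ∩ accepting = {D} — nonempty.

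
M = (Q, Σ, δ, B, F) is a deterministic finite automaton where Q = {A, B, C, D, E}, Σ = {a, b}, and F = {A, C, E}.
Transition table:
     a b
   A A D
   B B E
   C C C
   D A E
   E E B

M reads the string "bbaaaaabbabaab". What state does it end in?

B --b--> E
E --b--> B
B --a--> B
B --a--> B
B --a--> B
B --a--> B
B --a--> B
B --b--> E
E --b--> B
B --a--> B
B --b--> E
E --a--> E
E --a--> E
E --b--> B

B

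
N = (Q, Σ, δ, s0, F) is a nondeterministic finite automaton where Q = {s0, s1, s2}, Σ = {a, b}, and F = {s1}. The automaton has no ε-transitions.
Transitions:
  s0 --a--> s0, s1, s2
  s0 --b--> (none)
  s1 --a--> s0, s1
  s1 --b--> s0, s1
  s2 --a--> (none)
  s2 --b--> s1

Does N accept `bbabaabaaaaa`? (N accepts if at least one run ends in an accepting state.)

rejected

Start: {s0}
read b: {}
The reachable set is empty and stays empty for the remaining 11 symbols.
Reachable ∩ accepting = {} — empty.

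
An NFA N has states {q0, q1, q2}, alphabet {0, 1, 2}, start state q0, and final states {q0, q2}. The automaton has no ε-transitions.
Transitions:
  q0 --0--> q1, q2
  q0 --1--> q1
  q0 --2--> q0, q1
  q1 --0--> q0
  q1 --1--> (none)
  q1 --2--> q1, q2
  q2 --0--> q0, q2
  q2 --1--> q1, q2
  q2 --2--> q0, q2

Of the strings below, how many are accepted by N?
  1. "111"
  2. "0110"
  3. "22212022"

2

"111": rejected
"0110": accepted
"22212022": accepted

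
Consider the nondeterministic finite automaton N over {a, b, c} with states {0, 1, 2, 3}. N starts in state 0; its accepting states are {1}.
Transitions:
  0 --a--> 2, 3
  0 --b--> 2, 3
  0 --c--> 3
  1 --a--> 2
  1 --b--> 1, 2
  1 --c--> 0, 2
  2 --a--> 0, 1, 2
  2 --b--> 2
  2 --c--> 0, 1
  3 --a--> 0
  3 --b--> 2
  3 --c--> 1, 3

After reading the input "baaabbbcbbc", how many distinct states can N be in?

3

Start: {0}
read b: {2, 3}
read a: {0, 1, 2}
read a: {0, 1, 2, 3}
read a: {0, 1, 2, 3}
read b: {1, 2, 3}
read b: {1, 2}
read b: {1, 2}
read c: {0, 1, 2}
read b: {1, 2, 3}
read b: {1, 2}
read c: {0, 1, 2}
Final reachable set {0, 1, 2} has 3 states.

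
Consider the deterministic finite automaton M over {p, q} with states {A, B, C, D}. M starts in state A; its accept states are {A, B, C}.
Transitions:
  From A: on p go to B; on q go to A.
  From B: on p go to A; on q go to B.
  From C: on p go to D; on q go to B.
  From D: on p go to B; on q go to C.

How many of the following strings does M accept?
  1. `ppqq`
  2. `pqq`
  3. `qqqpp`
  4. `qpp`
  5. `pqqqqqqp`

5

`ppqq`: accepted
`pqq`: accepted
`qqqpp`: accepted
`qpp`: accepted
`pqqqqqqp`: accepted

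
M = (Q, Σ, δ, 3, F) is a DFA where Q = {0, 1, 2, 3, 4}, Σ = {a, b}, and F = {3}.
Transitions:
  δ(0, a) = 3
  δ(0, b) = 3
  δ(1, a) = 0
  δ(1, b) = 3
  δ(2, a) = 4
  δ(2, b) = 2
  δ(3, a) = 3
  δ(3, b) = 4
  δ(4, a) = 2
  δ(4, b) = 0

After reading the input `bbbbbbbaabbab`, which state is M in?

3 --b--> 4
4 --b--> 0
0 --b--> 3
3 --b--> 4
4 --b--> 0
0 --b--> 3
3 --b--> 4
4 --a--> 2
2 --a--> 4
4 --b--> 0
0 --b--> 3
3 --a--> 3
3 --b--> 4

4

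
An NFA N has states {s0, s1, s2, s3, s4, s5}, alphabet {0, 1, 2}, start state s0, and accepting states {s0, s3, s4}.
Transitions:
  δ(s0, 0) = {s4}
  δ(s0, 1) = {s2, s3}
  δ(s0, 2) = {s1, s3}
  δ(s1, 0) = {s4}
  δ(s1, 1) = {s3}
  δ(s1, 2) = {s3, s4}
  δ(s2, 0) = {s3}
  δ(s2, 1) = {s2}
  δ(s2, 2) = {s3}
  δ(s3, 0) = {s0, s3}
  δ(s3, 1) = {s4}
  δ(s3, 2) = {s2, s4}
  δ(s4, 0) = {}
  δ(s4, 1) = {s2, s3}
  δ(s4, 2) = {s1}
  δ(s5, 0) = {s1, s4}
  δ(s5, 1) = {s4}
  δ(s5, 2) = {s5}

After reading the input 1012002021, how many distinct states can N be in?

Start: {s0}
read 1: {s2, s3}
read 0: {s0, s3}
read 1: {s2, s3, s4}
read 2: {s1, s2, s3, s4}
read 0: {s0, s3, s4}
read 0: {s0, s3, s4}
read 2: {s1, s2, s3, s4}
read 0: {s0, s3, s4}
read 2: {s1, s2, s3, s4}
read 1: {s2, s3, s4}
Final reachable set {s2, s3, s4} has 3 states.

3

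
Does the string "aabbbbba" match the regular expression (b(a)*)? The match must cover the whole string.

no

No split of aabbbbba into u·v has b matching u and (a)* matching v.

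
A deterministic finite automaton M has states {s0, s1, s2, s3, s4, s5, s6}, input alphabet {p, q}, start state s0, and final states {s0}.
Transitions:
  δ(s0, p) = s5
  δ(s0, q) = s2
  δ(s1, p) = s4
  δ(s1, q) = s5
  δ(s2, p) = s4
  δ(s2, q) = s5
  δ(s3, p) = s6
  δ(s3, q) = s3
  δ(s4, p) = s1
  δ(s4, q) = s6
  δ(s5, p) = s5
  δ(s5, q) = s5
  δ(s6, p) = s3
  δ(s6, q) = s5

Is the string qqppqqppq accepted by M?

s0 --q--> s2
s2 --q--> s5
s5 --p--> s5
s5 --p--> s5
s5 --q--> s5
s5 --q--> s5
s5 --p--> s5
s5 --p--> s5
s5 --q--> s5
End in state s5, which is not an accepting state.

rejected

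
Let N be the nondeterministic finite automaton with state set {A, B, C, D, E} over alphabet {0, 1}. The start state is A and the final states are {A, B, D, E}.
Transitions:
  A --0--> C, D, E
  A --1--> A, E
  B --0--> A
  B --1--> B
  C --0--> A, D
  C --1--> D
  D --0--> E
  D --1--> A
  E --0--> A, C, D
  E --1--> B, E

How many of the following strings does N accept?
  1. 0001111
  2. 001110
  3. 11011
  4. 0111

0001111: accepted
001110: accepted
11011: accepted
0111: accepted

4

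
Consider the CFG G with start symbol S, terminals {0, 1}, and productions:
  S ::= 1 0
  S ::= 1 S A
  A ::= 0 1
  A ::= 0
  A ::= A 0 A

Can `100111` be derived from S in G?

no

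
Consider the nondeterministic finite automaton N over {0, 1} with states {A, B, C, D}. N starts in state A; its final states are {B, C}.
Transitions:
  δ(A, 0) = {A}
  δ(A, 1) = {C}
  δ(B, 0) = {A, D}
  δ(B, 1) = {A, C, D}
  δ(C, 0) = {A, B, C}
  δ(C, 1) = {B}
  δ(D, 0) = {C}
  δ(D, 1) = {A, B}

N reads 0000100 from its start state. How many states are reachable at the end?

4

Start: {A}
read 0: {A}
read 0: {A}
read 0: {A}
read 0: {A}
read 1: {C}
read 0: {A, B, C}
read 0: {A, B, C, D}
Final reachable set {A, B, C, D} has 4 states.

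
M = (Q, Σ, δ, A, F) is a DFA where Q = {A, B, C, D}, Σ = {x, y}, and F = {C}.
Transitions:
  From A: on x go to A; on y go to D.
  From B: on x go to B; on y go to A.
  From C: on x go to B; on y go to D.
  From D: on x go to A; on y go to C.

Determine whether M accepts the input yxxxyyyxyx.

A --y--> D
D --x--> A
A --x--> A
A --x--> A
A --y--> D
D --y--> C
C --y--> D
D --x--> A
A --y--> D
D --x--> A
End in state A, which is not an accepting state.

rejected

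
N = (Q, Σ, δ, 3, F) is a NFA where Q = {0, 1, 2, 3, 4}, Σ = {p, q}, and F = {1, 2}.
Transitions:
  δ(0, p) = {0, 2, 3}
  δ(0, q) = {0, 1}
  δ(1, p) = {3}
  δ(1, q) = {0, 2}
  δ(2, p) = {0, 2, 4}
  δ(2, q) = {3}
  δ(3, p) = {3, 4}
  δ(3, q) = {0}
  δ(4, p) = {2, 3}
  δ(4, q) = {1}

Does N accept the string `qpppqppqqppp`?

accepted

Start: {3}
read q: {0}
read p: {0, 2, 3}
read p: {0, 2, 3, 4}
read p: {0, 2, 3, 4}
read q: {0, 1, 3}
read p: {0, 2, 3, 4}
read p: {0, 2, 3, 4}
read q: {0, 1, 3}
read q: {0, 1, 2}
read p: {0, 2, 3, 4}
read p: {0, 2, 3, 4}
read p: {0, 2, 3, 4}
Reachable ∩ accepting = {2} — nonempty.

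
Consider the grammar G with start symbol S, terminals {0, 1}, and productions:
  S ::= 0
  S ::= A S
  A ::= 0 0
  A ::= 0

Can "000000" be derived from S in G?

S ⇒ AS ⇒ 0S ⇒ 0AS ⇒ 000S ⇒ 000AS ⇒ 00000S ⇒ 000000

yes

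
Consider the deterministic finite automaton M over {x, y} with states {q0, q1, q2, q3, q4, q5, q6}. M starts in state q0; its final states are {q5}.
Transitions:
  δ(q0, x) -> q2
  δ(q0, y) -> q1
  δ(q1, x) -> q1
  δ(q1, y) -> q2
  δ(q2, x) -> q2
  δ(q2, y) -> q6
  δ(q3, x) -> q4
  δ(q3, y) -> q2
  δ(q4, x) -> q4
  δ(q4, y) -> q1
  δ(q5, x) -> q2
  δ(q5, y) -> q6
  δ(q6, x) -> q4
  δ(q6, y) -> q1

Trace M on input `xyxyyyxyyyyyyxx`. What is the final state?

q4

q0 --x--> q2
q2 --y--> q6
q6 --x--> q4
q4 --y--> q1
q1 --y--> q2
q2 --y--> q6
q6 --x--> q4
q4 --y--> q1
q1 --y--> q2
q2 --y--> q6
q6 --y--> q1
q1 --y--> q2
q2 --y--> q6
q6 --x--> q4
q4 --x--> q4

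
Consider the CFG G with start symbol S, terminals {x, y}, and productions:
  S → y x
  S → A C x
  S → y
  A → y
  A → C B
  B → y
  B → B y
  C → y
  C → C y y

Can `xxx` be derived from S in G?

no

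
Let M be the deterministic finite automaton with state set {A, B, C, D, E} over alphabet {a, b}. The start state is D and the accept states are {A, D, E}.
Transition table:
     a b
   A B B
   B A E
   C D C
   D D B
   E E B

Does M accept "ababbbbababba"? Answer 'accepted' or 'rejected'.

D --a--> D
D --b--> B
B --a--> A
A --b--> B
B --b--> E
E --b--> B
B --b--> E
E --a--> E
E --b--> B
B --a--> A
A --b--> B
B --b--> E
E --a--> E
End in state E, which is an accepting state.

accepted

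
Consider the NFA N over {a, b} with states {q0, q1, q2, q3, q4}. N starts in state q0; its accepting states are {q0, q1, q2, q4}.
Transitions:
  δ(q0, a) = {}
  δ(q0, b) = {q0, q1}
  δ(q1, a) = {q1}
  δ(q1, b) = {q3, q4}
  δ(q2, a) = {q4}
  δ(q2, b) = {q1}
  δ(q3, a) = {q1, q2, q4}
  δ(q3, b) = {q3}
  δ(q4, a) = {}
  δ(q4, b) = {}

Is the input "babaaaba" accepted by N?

Start: {q0}
read b: {q0, q1}
read a: {q1}
read b: {q3, q4}
read a: {q1, q2, q4}
read a: {q1, q4}
read a: {q1}
read b: {q3, q4}
read a: {q1, q2, q4}
Reachable ∩ accepting = {q1, q2, q4} — nonempty.

accepted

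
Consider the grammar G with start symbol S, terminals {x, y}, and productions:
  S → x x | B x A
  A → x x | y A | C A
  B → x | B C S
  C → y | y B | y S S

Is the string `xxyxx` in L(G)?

S ⇒ BxA ⇒ xxA ⇒ xxCA ⇒ xxyA ⇒ xxyxx

yes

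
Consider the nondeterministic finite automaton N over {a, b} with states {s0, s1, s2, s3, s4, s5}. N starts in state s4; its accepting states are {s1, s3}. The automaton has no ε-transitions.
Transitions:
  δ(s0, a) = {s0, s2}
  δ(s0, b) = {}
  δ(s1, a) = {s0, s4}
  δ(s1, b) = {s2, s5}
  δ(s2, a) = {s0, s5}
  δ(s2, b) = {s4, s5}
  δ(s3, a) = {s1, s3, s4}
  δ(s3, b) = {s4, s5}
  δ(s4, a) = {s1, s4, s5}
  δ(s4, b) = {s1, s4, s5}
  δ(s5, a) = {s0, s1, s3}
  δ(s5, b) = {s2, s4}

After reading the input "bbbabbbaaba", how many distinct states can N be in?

5

Start: {s4}
read b: {s1, s4, s5}
read b: {s1, s2, s4, s5}
read b: {s1, s2, s4, s5}
read a: {s0, s1, s3, s4, s5}
read b: {s1, s2, s4, s5}
read b: {s1, s2, s4, s5}
read b: {s1, s2, s4, s5}
read a: {s0, s1, s3, s4, s5}
read a: {s0, s1, s2, s3, s4, s5}
read b: {s1, s2, s4, s5}
read a: {s0, s1, s3, s4, s5}
Final reachable set {s0, s1, s3, s4, s5} has 5 states.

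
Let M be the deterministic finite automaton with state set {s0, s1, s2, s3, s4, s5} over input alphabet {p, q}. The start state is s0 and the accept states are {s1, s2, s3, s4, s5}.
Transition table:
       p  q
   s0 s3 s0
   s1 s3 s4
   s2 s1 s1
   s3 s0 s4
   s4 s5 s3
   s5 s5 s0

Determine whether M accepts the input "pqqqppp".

accepted

s0 --p--> s3
s3 --q--> s4
s4 --q--> s3
s3 --q--> s4
s4 --p--> s5
s5 --p--> s5
s5 --p--> s5
End in state s5, which is an accepting state.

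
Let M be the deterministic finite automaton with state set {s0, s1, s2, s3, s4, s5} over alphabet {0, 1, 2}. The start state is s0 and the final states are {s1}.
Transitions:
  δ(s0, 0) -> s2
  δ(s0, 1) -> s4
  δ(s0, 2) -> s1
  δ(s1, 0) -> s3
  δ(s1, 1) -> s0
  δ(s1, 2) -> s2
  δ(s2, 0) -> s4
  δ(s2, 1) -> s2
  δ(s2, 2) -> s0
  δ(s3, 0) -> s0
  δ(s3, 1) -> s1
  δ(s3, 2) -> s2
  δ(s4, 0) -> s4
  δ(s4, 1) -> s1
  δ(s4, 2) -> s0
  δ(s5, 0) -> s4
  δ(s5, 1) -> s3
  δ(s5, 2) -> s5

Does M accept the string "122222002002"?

s0 --1--> s4
s4 --2--> s0
s0 --2--> s1
s1 --2--> s2
s2 --2--> s0
s0 --2--> s1
s1 --0--> s3
s3 --0--> s0
s0 --2--> s1
s1 --0--> s3
s3 --0--> s0
s0 --2--> s1
End in state s1, which is an accepting state.

accepted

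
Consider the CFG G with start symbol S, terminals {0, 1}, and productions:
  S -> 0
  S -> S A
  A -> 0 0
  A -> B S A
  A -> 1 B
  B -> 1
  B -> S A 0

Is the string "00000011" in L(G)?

yes

S ⇒ SA ⇒ 0A ⇒ 0BSA ⇒ 0SA0SA ⇒ 00A0SA ⇒ 00000SA ⇒ 000000A ⇒ 0000001B ⇒ 00000011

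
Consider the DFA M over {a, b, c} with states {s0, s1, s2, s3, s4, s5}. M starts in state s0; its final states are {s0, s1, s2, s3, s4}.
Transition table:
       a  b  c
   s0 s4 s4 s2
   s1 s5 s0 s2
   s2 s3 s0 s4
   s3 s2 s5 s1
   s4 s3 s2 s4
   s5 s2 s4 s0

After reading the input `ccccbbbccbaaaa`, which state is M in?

s2

s0 --c--> s2
s2 --c--> s4
s4 --c--> s4
s4 --c--> s4
s4 --b--> s2
s2 --b--> s0
s0 --b--> s4
s4 --c--> s4
s4 --c--> s4
s4 --b--> s2
s2 --a--> s3
s3 --a--> s2
s2 --a--> s3
s3 --a--> s2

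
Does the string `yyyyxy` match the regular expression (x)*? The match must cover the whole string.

yyyyxy cannot be split into zero or more pieces each matching x.

no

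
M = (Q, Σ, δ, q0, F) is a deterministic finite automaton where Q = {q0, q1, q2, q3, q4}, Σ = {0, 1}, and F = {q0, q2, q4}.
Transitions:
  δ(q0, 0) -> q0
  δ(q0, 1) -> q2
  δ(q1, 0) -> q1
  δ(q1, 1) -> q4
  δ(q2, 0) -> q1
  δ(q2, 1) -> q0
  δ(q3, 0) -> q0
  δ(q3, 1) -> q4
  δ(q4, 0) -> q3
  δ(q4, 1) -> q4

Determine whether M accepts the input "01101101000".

rejected

q0 --0--> q0
q0 --1--> q2
q2 --1--> q0
q0 --0--> q0
q0 --1--> q2
q2 --1--> q0
q0 --0--> q0
q0 --1--> q2
q2 --0--> q1
q1 --0--> q1
q1 --0--> q1
End in state q1, which is not an accepting state.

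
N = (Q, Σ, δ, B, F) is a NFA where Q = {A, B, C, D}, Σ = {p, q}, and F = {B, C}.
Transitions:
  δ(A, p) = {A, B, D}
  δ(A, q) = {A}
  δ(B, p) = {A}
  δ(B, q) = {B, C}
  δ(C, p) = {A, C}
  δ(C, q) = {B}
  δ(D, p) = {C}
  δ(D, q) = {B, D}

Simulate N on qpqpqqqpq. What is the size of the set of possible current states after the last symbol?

Start: {B}
read q: {B, C}
read p: {A, C}
read q: {A, B}
read p: {A, B, D}
read q: {A, B, C, D}
read q: {A, B, C, D}
read q: {A, B, C, D}
read p: {A, B, C, D}
read q: {A, B, C, D}
Final reachable set {A, B, C, D} has 4 states.

4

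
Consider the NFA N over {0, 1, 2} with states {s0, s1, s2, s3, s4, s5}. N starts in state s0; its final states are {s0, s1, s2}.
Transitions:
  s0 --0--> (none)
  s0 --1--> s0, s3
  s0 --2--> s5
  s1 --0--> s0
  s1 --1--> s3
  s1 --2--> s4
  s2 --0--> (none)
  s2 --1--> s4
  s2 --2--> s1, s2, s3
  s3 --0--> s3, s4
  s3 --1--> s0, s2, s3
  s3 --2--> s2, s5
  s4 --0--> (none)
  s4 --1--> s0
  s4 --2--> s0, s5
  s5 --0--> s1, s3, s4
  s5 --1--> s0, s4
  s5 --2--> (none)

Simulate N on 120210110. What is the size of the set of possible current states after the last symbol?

2

Start: {s0}
read 1: {s0, s3}
read 2: {s2, s5}
read 0: {s1, s3, s4}
read 2: {s0, s2, s4, s5}
read 1: {s0, s3, s4}
read 0: {s3, s4}
read 1: {s0, s2, s3}
read 1: {s0, s2, s3, s4}
read 0: {s3, s4}
Final reachable set {s3, s4} has 2 states.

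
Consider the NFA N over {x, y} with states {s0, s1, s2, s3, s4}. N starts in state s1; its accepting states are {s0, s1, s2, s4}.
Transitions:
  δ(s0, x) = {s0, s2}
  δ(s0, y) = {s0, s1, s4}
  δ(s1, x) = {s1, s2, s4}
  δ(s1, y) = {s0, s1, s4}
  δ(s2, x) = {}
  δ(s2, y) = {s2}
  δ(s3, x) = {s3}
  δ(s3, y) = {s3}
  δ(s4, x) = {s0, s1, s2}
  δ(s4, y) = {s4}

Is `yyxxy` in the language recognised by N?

Start: {s1}
read y: {s0, s1, s4}
read y: {s0, s1, s4}
read x: {s0, s1, s2, s4}
read x: {s0, s1, s2, s4}
read y: {s0, s1, s2, s4}
Reachable ∩ accepting = {s0, s1, s2, s4} — nonempty.

accepted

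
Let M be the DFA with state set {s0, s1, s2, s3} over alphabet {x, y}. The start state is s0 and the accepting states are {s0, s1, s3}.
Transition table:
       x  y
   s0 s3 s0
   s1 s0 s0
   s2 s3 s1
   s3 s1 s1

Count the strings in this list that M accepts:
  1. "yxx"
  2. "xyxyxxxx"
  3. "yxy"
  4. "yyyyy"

"yxx": accepted
"xyxyxxxx": accepted
"yxy": accepted
"yyyyy": accepted

4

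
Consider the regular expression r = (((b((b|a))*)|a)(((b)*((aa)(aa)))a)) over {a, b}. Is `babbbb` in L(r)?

No split of babbbb into u·v has ((b((b|a))*)|a) matching u and (((b)*((aa)(aa)))a) matching v.

no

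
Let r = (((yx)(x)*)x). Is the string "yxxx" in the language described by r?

Split as yxx·x: ((yx)(x)*) matches yxx and x matches x.

yes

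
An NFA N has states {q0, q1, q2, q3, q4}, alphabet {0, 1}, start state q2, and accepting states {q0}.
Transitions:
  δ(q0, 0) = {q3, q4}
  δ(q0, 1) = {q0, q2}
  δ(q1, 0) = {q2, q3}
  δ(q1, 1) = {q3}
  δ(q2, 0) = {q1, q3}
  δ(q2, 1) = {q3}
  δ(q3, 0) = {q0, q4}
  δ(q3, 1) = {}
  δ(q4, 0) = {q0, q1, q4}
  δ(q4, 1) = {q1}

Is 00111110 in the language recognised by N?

Start: {q2}
read 0: {q1, q3}
read 0: {q0, q2, q3, q4}
read 1: {q0, q1, q2, q3}
read 1: {q0, q2, q3}
read 1: {q0, q2, q3}
read 1: {q0, q2, q3}
read 1: {q0, q2, q3}
read 0: {q0, q1, q3, q4}
Reachable ∩ accepting = {q0} — nonempty.

accepted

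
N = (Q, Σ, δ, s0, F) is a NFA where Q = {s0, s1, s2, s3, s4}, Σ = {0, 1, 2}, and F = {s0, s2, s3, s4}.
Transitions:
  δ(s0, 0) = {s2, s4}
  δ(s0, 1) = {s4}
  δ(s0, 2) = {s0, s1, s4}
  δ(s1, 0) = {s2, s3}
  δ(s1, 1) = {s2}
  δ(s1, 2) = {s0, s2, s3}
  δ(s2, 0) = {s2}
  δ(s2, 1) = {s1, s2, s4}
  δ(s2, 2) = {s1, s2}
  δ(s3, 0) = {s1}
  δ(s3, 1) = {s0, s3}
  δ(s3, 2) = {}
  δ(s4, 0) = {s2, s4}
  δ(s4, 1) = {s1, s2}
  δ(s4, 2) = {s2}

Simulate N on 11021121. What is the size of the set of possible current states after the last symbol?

5

Start: {s0}
read 1: {s4}
read 1: {s1, s2}
read 0: {s2, s3}
read 2: {s1, s2}
read 1: {s1, s2, s4}
read 1: {s1, s2, s4}
read 2: {s0, s1, s2, s3}
read 1: {s0, s1, s2, s3, s4}
Final reachable set {s0, s1, s2, s3, s4} has 5 states.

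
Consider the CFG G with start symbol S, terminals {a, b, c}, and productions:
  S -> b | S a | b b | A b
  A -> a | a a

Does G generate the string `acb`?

no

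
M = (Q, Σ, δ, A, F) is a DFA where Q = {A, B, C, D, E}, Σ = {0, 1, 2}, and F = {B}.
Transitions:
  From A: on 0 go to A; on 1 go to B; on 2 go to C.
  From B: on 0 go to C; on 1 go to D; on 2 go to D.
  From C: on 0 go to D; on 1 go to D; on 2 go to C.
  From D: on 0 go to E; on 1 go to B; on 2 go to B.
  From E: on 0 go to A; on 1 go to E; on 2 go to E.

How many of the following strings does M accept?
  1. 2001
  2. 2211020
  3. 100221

1

2001: rejected
2211020: rejected
100221: accepted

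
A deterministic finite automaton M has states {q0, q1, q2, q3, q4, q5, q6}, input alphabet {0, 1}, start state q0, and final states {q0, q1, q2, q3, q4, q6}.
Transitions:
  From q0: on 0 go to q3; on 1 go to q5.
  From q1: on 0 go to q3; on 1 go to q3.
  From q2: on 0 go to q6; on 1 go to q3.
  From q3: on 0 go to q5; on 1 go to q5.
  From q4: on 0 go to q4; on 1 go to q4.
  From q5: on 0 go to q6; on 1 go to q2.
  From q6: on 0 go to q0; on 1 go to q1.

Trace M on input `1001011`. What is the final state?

q0 --1--> q5
q5 --0--> q6
q6 --0--> q0
q0 --1--> q5
q5 --0--> q6
q6 --1--> q1
q1 --1--> q3

q3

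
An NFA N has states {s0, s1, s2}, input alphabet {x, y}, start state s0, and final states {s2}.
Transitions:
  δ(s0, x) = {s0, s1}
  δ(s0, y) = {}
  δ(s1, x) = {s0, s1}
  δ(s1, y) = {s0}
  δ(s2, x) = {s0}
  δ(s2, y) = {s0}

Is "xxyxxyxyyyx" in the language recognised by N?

Start: {s0}
read x: {s0, s1}
read x: {s0, s1}
read y: {s0}
read x: {s0, s1}
read x: {s0, s1}
read y: {s0}
read x: {s0, s1}
read y: {s0}
read y: {}
The reachable set is empty and stays empty for the remaining 2 symbols.
Reachable ∩ accepting = {} — empty.

rejected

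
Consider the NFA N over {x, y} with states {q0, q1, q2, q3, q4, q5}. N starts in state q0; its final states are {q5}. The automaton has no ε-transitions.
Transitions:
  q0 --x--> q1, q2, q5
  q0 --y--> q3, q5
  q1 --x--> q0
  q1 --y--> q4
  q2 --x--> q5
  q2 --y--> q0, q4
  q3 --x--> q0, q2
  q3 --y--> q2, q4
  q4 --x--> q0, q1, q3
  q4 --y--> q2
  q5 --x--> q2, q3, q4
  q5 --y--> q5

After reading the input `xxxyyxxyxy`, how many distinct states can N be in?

Start: {q0}
read x: {q1, q2, q5}
read x: {q0, q2, q3, q4, q5}
read x: {q0, q1, q2, q3, q4, q5}
read y: {q0, q2, q3, q4, q5}
read y: {q0, q2, q3, q4, q5}
read x: {q0, q1, q2, q3, q4, q5}
read x: {q0, q1, q2, q3, q4, q5}
read y: {q0, q2, q3, q4, q5}
read x: {q0, q1, q2, q3, q4, q5}
read y: {q0, q2, q3, q4, q5}
Final reachable set {q0, q2, q3, q4, q5} has 5 states.

5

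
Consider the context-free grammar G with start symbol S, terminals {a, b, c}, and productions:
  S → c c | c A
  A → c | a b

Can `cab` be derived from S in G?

S ⇒ cA ⇒ cab

yes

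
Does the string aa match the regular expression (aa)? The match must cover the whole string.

yes

Split as a·a: a matches a and a matches a.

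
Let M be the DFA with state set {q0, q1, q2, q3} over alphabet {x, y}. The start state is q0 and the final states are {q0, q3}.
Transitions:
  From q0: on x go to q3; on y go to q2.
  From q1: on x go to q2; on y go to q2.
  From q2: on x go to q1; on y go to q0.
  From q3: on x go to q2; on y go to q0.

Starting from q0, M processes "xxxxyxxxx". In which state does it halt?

q0 --x--> q3
q3 --x--> q2
q2 --x--> q1
q1 --x--> q2
q2 --y--> q0
q0 --x--> q3
q3 --x--> q2
q2 --x--> q1
q1 --x--> q2

q2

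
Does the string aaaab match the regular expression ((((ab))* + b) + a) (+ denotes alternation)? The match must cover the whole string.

Neither (((ab))*+b) nor a matches aaaab.

no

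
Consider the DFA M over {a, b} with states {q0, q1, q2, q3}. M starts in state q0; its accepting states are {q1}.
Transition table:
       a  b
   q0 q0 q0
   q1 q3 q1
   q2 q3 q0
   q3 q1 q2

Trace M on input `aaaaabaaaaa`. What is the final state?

q0 --a--> q0
q0 --a--> q0
q0 --a--> q0
q0 --a--> q0
q0 --a--> q0
q0 --b--> q0
q0 --a--> q0
q0 --a--> q0
q0 --a--> q0
q0 --a--> q0
q0 --a--> q0

q0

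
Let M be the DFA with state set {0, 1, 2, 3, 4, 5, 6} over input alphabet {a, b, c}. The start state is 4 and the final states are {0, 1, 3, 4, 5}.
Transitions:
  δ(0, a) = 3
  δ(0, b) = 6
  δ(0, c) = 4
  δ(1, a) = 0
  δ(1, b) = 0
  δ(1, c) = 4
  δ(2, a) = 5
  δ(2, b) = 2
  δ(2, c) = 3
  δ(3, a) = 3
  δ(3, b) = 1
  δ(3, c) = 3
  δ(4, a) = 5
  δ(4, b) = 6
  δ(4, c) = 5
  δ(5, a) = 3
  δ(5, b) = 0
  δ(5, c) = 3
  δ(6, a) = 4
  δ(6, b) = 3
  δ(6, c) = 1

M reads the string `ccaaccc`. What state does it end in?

3

4 --c--> 5
5 --c--> 3
3 --a--> 3
3 --a--> 3
3 --c--> 3
3 --c--> 3
3 --c--> 3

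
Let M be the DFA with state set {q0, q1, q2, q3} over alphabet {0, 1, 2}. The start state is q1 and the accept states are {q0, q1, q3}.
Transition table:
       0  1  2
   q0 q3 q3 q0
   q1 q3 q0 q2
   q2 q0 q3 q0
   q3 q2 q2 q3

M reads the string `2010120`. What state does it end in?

q1 --2--> q2
q2 --0--> q0
q0 --1--> q3
q3 --0--> q2
q2 --1--> q3
q3 --2--> q3
q3 --0--> q2

q2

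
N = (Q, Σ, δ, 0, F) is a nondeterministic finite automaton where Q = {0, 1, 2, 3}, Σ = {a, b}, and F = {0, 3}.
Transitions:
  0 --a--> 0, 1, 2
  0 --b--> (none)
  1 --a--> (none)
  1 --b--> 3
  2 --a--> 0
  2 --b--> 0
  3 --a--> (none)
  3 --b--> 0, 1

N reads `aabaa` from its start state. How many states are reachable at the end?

Start: {0}
read a: {0, 1, 2}
read a: {0, 1, 2}
read b: {0, 3}
read a: {0, 1, 2}
read a: {0, 1, 2}
Final reachable set {0, 1, 2} has 3 states.

3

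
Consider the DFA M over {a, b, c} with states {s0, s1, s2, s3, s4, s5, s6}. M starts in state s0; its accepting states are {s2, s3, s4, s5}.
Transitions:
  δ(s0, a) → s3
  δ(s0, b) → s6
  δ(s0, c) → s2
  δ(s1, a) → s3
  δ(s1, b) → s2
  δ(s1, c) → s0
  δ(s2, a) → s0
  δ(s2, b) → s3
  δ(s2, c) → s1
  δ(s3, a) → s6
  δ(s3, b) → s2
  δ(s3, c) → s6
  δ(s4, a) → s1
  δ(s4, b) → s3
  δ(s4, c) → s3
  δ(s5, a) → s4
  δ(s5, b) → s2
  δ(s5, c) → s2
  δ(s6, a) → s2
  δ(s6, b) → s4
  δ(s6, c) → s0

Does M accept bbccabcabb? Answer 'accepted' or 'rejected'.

accepted

s0 --b--> s6
s6 --b--> s4
s4 --c--> s3
s3 --c--> s6
s6 --a--> s2
s2 --b--> s3
s3 --c--> s6
s6 --a--> s2
s2 --b--> s3
s3 --b--> s2
End in state s2, which is an accepting state.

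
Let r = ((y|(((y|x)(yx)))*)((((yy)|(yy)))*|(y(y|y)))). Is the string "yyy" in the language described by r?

Split as y·yy: (y|(((y|x)(yx)))*) matches y and ((((yy)|(yy)))*|(y(y|y))) matches yy.

yes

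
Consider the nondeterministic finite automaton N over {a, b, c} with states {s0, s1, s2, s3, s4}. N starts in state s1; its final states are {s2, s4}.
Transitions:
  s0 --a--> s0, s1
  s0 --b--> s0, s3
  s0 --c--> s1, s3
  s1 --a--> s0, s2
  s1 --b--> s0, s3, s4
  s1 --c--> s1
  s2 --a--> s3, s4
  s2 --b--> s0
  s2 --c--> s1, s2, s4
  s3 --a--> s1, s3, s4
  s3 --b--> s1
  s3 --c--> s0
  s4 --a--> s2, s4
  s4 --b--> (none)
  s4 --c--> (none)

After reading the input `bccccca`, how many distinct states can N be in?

5

Start: {s1}
read b: {s0, s3, s4}
read c: {s0, s1, s3}
read c: {s0, s1, s3}
read c: {s0, s1, s3}
read c: {s0, s1, s3}
read c: {s0, s1, s3}
read a: {s0, s1, s2, s3, s4}
Final reachable set {s0, s1, s2, s3, s4} has 5 states.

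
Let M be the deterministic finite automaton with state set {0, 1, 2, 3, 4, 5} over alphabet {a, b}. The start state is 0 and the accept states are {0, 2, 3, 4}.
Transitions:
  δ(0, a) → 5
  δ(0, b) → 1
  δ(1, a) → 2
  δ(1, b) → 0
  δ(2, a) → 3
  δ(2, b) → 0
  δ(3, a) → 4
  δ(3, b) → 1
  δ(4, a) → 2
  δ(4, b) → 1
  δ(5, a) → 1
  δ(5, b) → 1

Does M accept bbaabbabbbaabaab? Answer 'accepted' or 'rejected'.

accepted

0 --b--> 1
1 --b--> 0
0 --a--> 5
5 --a--> 1
1 --b--> 0
0 --b--> 1
1 --a--> 2
2 --b--> 0
0 --b--> 1
1 --b--> 0
0 --a--> 5
5 --a--> 1
1 --b--> 0
0 --a--> 5
5 --a--> 1
1 --b--> 0
End in state 0, which is an accepting state.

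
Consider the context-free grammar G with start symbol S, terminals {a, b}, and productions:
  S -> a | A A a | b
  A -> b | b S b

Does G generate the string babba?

yes

S ⇒ AAa ⇒ bSbAa ⇒ babAa ⇒ babba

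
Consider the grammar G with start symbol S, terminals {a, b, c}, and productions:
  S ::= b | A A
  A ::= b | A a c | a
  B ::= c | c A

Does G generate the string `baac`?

yes

S ⇒ AA ⇒ bA ⇒ bAac ⇒ baac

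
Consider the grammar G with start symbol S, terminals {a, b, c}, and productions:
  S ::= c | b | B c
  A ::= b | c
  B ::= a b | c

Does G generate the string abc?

yes

S ⇒ Bc ⇒ abc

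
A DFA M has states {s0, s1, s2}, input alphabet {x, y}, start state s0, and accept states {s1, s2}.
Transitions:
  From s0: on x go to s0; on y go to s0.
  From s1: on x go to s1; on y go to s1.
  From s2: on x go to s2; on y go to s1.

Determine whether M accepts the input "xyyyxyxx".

s0 --x--> s0
s0 --y--> s0
s0 --y--> s0
s0 --y--> s0
s0 --x--> s0
s0 --y--> s0
s0 --x--> s0
s0 --x--> s0
End in state s0, which is not an accepting state.

rejected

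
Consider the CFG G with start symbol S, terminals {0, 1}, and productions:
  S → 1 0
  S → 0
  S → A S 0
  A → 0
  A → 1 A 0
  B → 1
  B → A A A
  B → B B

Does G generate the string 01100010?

no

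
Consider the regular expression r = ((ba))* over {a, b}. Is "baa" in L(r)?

baa cannot be split into zero or more pieces each matching (ba).

no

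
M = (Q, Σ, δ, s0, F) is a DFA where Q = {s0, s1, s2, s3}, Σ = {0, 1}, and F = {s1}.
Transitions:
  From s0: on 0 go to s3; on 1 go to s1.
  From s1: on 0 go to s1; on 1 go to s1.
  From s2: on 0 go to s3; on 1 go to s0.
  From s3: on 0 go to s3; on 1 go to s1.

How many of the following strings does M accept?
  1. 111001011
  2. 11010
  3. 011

3

111001011: accepted
11010: accepted
011: accepted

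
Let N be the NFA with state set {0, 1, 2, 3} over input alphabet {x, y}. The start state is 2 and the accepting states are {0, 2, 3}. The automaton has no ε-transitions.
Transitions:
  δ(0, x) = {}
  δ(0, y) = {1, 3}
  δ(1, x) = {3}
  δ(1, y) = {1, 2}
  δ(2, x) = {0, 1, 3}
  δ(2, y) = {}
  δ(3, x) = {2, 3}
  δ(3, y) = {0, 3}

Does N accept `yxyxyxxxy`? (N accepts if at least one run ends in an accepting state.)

Start: {2}
read y: {}
The reachable set is empty and stays empty for the remaining 8 symbols.
Reachable ∩ accepting = {} — empty.

rejected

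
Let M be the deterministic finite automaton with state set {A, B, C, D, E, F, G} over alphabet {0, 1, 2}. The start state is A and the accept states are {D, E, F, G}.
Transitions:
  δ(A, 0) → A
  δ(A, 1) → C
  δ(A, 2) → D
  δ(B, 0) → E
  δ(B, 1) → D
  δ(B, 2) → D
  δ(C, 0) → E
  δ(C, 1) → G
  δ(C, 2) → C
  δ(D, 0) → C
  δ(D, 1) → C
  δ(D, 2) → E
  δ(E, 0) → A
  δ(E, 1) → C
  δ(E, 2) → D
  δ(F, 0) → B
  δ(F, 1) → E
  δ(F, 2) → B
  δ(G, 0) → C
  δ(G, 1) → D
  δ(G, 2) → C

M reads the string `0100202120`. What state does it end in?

E

A --0--> A
A --1--> C
C --0--> E
E --0--> A
A --2--> D
D --0--> C
C --2--> C
C --1--> G
G --2--> C
C --0--> E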